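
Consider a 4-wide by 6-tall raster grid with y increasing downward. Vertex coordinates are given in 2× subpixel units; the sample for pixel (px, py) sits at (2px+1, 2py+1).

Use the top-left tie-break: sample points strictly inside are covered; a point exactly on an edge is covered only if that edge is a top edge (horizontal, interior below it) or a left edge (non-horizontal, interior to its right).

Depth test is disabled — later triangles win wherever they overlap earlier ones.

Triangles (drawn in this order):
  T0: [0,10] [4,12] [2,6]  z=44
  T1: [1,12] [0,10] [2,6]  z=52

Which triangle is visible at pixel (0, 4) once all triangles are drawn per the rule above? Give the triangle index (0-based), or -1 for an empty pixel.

T0:
  2·area = 20  (B↔C swapped to make it positive)
  edge (0, 10)→(2, 6): d=(2,-4) top-left  bias=+0
  edge (2, 6)→(4, 12): d=(2,6) right/bottom  bias=-1
  edge (4, 12)→(0, 10): d=(-4,-2) top-left  bias=+0
    (0,1)@(1, 3): e=[-10,0,30] → ·  [on edge]
    (0,4)@(1, 9): e=[2,12,6] → █
    (1,4)@(3, 9): e=[10,0,10] → ·  [on edge]
    (0,5)@(1, 11): e=[6,16,-2] → ·
    (1,5)@(3, 11): e=[14,4,2] → █
    (2,5)@(5, 11): e=[22,-8,6] → ·
  covered (2 px):
    · · · ·
    · · · ·
    · · · ·
    · · · ·
    █ · · ·
    · █ · ·
T1:
  2·area = 8
  edge (1, 12)→(0, 10): d=(-1,-2) top-left  bias=+0
  edge (0, 10)→(2, 6): d=(2,-4) top-left  bias=+0
  edge (2, 6)→(1, 12): d=(-1,6) right/bottom  bias=-1
    (0,4)@(1, 9): e=[3,2,3] → █
    (1,4)@(3, 9): e=[7,10,-9] → ·
    (0,5)@(1, 11): e=[1,6,1] → █
    (1,5)@(3, 11): e=[5,14,-11] → ·
  covered (2 px):
    · · · ·
    · · · ·
    · · · ·
    · · · ·
    █ · · ·
    █ · · ·

Z-buffer (winner per pixel, '.' = empty):
  . . . .
  . . . .
  . . . .
  . . . .
  1 . . .
  1 0 . .

Result: 1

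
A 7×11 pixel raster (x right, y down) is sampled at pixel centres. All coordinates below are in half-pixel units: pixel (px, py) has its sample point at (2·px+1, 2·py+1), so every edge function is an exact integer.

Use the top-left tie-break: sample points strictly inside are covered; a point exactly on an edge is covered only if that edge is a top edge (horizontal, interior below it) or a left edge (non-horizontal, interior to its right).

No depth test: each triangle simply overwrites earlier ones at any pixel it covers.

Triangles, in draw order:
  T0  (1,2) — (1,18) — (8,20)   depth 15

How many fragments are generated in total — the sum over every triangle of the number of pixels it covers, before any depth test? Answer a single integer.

T0:
  2·area = 112  (B↔C swapped to make it positive)
  edge (1, 2)→(8, 20): d=(7,18) right/bottom  bias=-1
  edge (8, 20)→(1, 18): d=(-7,-2) top-left  bias=+0
  edge (1, 18)→(1, 2): d=(0,-16) top-left  bias=+0
    (0,0)@(1, 1): e=[-7,119,0] → .  [on edge]
    (0,1)@(1, 3): e=[7,105,0] → X  [on edge]
    (1,1)@(3, 3): e=[-29,109,32] → .
    (0,2)@(1, 5): e=[21,91,0] → X  [on edge]
    (1,2)@(3, 5): e=[-15,95,32] → .
    (0,3)@(1, 7): e=[35,77,0] → X  [on edge]
    (1,3)@(3, 7): e=[-1,81,32] → .
    (0,4)@(1, 9): e=[49,63,0] → X  [on edge]
    (1,4)@(3, 9): e=[13,67,32] → X
    (2,4)@(5, 9): e=[-23,71,64] → .
    (0,5)@(1, 11): e=[63,49,0] → X  [on edge]
    (2,5)@(5, 11): e=[-9,57,64] → .
    (0,6)@(1, 13): e=[77,35,0] → X  [on edge]
    (0,7)@(1, 15): e=[91,21,0] → X  [on edge]
    (0,8)@(1, 17): e=[105,7,0] → X  [on edge]
    (0,9)@(1, 19): e=[119,-7,0] → .  [on edge]
    (0,10)@(1, 21): e=[133,-21,0] → .  [on edge]
  covered (18 px):
    . . . . . . .
    X . . . . . .
    X . . . . . .
    X . . . . . .
    X X . . . . .
    X X . . . . .
    X X X . . . .
    X X X . . . .
    X X X . . . .
    . . X X . . .
    . . . . . . .

Answer: 18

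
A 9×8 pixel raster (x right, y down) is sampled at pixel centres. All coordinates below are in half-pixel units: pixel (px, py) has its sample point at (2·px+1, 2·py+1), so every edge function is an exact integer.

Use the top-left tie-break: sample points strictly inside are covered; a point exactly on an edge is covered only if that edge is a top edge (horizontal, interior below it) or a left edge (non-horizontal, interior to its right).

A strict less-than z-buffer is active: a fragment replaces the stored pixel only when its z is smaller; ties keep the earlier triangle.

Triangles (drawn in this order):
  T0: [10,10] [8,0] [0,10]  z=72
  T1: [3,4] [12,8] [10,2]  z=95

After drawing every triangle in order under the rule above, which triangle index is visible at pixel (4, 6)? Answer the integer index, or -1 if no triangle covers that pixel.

T0:
  2·area = 100  (B↔C swapped to make it positive)
  edge (10, 10)→(0, 10): d=(-10,0) right/bottom  bias=-1
  edge (0, 10)→(8, 0): d=(8,-10) top-left  bias=+0
  edge (8, 0)→(10, 10): d=(2,10) right/bottom  bias=-1
    (3,1)@(7, 3): e=[70,14,16] → X
    (4,1)@(9, 3): e=[70,34,-4] → .
    (2,2)@(5, 5): e=[50,10,40] → X
    (4,2)@(9, 5): e=[50,50,0] → .  [on edge]
    (1,3)@(3, 7): e=[30,6,64] → X
    (4,3)@(9, 7): e=[30,66,4] → X
    (5,3)@(11, 7): e=[30,86,-16] → .
    (0,4)@(1, 9): e=[10,2,88] → X
    (5,4)@(11, 9): e=[10,102,-12] → .
    (0,5)@(1, 11): e=[-10,18,92] → .
    (1,5)@(3, 11): e=[-10,38,72] → .
    (2,5)@(5, 11): e=[-10,58,52] → .
    (5,7)@(11, 15): e=[-50,150,0] → .  [on edge]
  covered (12 px):
    . . . . . . . . .
    . . . X . . . . .
    . . X X . . . . .
    . X X X X . . . .
    X X X X X . . . .
    . . . . . . . . .
    . . . . . . . . .
    . . . . . . . . .
T1:
  2·area = 46  (B↔C swapped to make it positive)
  edge (3, 4)→(10, 2): d=(7,-2) top-left  bias=+0
  edge (10, 2)→(12, 8): d=(2,6) right/bottom  bias=-1
  edge (12, 8)→(3, 4): d=(-9,-4) top-left  bias=+0
    (3,1)@(7, 3): e=[1,20,25] → X
    (4,1)@(9, 3): e=[5,8,33] → X
    (5,1)@(11, 3): e=[9,-4,41] → .
    (3,2)@(7, 5): e=[15,24,7] → X
    (5,2)@(11, 5): e=[23,0,23] → .  [on edge]
    (3,3)@(7, 7): e=[29,28,-11] → .
    (4,3)@(9, 7): e=[33,16,-3] → .
    (5,3)@(11, 7): e=[37,4,5] → X
    (6,3)@(13, 7): e=[41,-8,13] → .
    (5,4)@(11, 9): e=[51,8,-13] → .
    (6,5)@(13, 11): e=[69,0,-23] → .  [on edge]
  covered (5 px):
    . . . . . . . . .
    . . . X X . . . .
    . . . X X . . . .
    . . . . . X . . .
    . . . . . . . . .
    . . . . . . . . .
    . . . . . . . . .
    . . . . . . . . .

Z-buffer (winner per pixel, '.' = empty):
  . . . . . . . . .
  . . . 0 1 . . . .
  . . 0 0 1 . . . .
  . 0 0 0 0 1 . . .
  0 0 0 0 0 . . . .
  . . . . . . . . .
  . . . . . . . . .
  . . . . . . . . .

Answer: -1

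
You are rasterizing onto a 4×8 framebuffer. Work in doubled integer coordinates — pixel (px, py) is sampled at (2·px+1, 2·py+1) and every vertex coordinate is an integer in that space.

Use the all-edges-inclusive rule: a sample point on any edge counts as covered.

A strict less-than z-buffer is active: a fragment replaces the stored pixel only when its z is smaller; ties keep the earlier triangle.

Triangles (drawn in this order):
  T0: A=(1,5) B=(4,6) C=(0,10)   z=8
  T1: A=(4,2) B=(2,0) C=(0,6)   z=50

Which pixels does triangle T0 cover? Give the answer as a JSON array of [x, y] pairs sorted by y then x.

T0:
  2·area = 16
  edge (1, 5)→(4, 6): d=(3,1) inclusive
  edge (4, 6)→(0, 10): d=(-4,4) inclusive
  edge (0, 10)→(1, 5): d=(1,-5) inclusive
    (3,1)@(7, 3): e=[-12,0,28] → ·  [on edge]
    (0,2)@(1, 5): e=[0,16,0] → #  [on edge]
    (1,2)@(3, 5): e=[-2,8,10] → ·
    (2,2)@(5, 5): e=[-4,0,20] → ·  [on edge]
    (0,3)@(1, 7): e=[6,8,2] → #
    (1,3)@(3, 7): e=[4,0,12] → #  [on edge]
    (2,3)@(5, 7): e=[2,-8,22] → ·
    (3,3)@(7, 7): e=[0,-16,32] → ·  [on edge]
    (0,4)@(1, 9): e=[12,0,4] → #  [on edge]
    (1,4)@(3, 9): e=[10,-8,14] → ·
    (0,5)@(1, 11): e=[18,-8,6] → ·
  covered (4 px):
    · · · ·
    · · · ·
    # · · ·
    # # · ·
    # · · ·
    · · · ·
    · · · ·
    · · · ·
T1:
  2·area = 16  (B↔C swapped to make it positive)
  edge (4, 2)→(0, 6): d=(-4,4) inclusive
  edge (0, 6)→(2, 0): d=(2,-6) inclusive
  edge (2, 0)→(4, 2): d=(2,2) inclusive
    (1,0)@(3, 1): e=[8,8,0] → #  [on edge]
    (2,0)@(5, 1): e=[0,20,-4] → ·  [on edge]
    (0,1)@(1, 3): e=[8,0,8] → #  [on edge]
    (1,1)@(3, 3): e=[0,12,4] → #  [on edge]
    (2,1)@(5, 3): e=[-8,24,0] → ·  [on edge]
    (0,2)@(1, 5): e=[0,4,12] → #  [on edge]
    (1,2)@(3, 5): e=[-8,16,8] → ·
    (3,2)@(7, 5): e=[-24,40,0] → ·  [on edge]
    (0,3)@(1, 7): e=[-8,8,16] → ·
  covered (4 px):
    · # · ·
    # # · ·
    # · · ·
    · · · ·
    · · · ·
    · · · ·
    · · · ·
    · · · ·

Result: [[0,2],[0,3],[1,3],[0,4]]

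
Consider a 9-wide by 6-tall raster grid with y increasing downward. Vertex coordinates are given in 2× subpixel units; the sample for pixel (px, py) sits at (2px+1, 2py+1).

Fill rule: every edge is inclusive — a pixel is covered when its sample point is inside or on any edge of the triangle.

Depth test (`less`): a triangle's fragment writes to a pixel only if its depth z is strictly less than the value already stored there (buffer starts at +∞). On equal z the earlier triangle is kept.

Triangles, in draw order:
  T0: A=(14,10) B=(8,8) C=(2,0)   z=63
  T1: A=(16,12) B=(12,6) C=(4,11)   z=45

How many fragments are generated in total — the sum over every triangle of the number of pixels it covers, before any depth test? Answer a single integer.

T0:
  2·area = 36
  edge (14, 10)→(8, 8): d=(-6,-2) inclusive
  edge (8, 8)→(2, 0): d=(-6,-8) inclusive
  edge (2, 0)→(14, 10): d=(12,10) inclusive
    (1,0)@(3, 1): e=[32,2,2] → █
    (2,0)@(5, 1): e=[36,18,-18] → ·
    (1,1)@(3, 3): e=[20,-10,26] → ·
    (2,1)@(5, 3): e=[24,6,6] → █
    (3,1)@(7, 3): e=[28,22,-14] → ·
    (2,2)@(5, 5): e=[12,-6,30] → ·
    (3,2)@(7, 5): e=[16,10,10] → █
    (4,2)@(9, 5): e=[20,26,-10] → ·
    (2,3)@(5, 7): e=[0,-18,54] → ·  [on edge]
    (3,3)@(7, 7): e=[4,-2,34] → ·
    (4,3)@(9, 7): e=[8,14,14] → █
    (5,3)@(11, 7): e=[12,30,-6] → ·
    (5,4)@(11, 9): e=[0,18,18] → █  [on edge]
    (8,5)@(17, 11): e=[0,54,-18] → ·  [on edge]
  covered (5 px):
    · █ · · · · · · ·
    · · █ · · · · · ·
    · · · █ · · · · ·
    · · · · █ · · · ·
    · · · · · █ · · ·
    · · · · · · · · ·
T1:
  2·area = 68  (B↔C swapped to make it positive)
  edge (16, 12)→(4, 11): d=(-12,-1) inclusive
  edge (4, 11)→(12, 6): d=(8,-5) inclusive
  edge (12, 6)→(16, 12): d=(4,6) inclusive
    (5,3)@(11, 7): e=[55,3,10] → █
    (6,3)@(13, 7): e=[57,13,-2] → ·
    (4,4)@(9, 9): e=[29,9,30] → █
    (6,4)@(13, 9): e=[33,29,6] → █
    (7,4)@(15, 9): e=[35,39,-6] → ·
    (2,5)@(5, 11): e=[1,5,62] → █
    (3,5)@(7, 11): e=[3,15,50] → █
    (7,5)@(15, 11): e=[11,55,2] → █
    (8,5)@(17, 11): e=[13,65,-10] → ·
  covered (10 px):
    · · · · · · · · ·
    · · · · · · · · ·
    · · · · · · · · ·
    · · · · · █ · · ·
    · · · · █ █ █ · ·
    · · █ █ █ █ █ █ ·

Result: 15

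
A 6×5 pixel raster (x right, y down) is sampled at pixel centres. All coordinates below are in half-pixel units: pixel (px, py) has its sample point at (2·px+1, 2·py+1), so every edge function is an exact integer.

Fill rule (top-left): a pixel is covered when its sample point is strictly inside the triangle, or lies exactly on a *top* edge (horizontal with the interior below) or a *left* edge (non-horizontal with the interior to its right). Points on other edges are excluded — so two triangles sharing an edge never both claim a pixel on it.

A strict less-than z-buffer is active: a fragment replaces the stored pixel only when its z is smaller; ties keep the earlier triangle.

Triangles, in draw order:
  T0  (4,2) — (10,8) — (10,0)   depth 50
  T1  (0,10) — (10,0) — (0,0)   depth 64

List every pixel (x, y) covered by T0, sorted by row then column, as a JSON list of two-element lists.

T0:
  2·area = 48  (B↔C swapped to make it positive)
  edge (4, 2)→(10, 0): d=(6,-2) top-left  bias=+0
  edge (10, 0)→(10, 8): d=(0,8) right/bottom  bias=-1
  edge (10, 8)→(4, 2): d=(-6,-6) top-left  bias=+0
    (1,0)@(3, 1): e=[-8,56,0] → ·  [on edge]
    (3,0)@(7, 1): e=[0,24,24] → #  [on edge]
    (4,0)@(9, 1): e=[4,8,36] → #
    (5,0)@(11, 1): e=[8,-8,48] → ·
    (0,1)@(1, 3): e=[0,72,-24] → ·  [on edge]
    (2,1)@(5, 3): e=[8,40,0] → #  [on edge]
    (5,1)@(11, 3): e=[20,-8,36] → ·
    (2,2)@(5, 5): e=[20,40,-12] → ·
    (3,2)@(7, 5): e=[24,24,0] → #  [on edge]
    (5,2)@(11, 5): e=[32,-8,24] → ·
    (3,3)@(7, 7): e=[36,24,-12] → ·
    (4,3)@(9, 7): e=[40,8,0] → #  [on edge]
    (5,4)@(11, 9): e=[56,-8,0] → ·  [on edge]
  covered (8 px):
    · · · # # ·
    · · # # # ·
    · · · # # ·
    · · · · # ·
    · · · · · ·
T1:
  2·area = 100  (B↔C swapped to make it positive)
  edge (0, 10)→(0, 0): d=(0,-10) top-left  bias=+0
  edge (0, 0)→(10, 0): d=(10,0) top-left  bias=+0
  edge (10, 0)→(0, 10): d=(-10,10) right/bottom  bias=-1
    (0,0)@(1, 1): e=[10,10,80] → #
    (1,0)@(3, 1): e=[30,10,60] → #
    (2,0)@(5, 1): e=[50,10,40] → #
    (3,0)@(7, 1): e=[70,10,20] → #
    (4,0)@(9, 1): e=[90,10,0] → ·  [on edge]
    (0,1)@(1, 3): e=[10,30,60] → #
    (3,1)@(7, 3): e=[70,30,0] → ·  [on edge]
    (0,2)@(1, 5): e=[10,50,40] → #
    (2,2)@(5, 5): e=[50,50,0] → ·  [on edge]
    (0,3)@(1, 7): e=[10,70,20] → #
    (1,3)@(3, 7): e=[30,70,0] → ·  [on edge]
    (0,4)@(1, 9): e=[10,90,0] → ·  [on edge]
  covered (10 px):
    # # # # · ·
    # # # · · ·
    # # · · · ·
    # · · · · ·
    · · · · · ·

Final: [[3,0],[4,0],[2,1],[3,1],[4,1],[3,2],[4,2],[4,3]]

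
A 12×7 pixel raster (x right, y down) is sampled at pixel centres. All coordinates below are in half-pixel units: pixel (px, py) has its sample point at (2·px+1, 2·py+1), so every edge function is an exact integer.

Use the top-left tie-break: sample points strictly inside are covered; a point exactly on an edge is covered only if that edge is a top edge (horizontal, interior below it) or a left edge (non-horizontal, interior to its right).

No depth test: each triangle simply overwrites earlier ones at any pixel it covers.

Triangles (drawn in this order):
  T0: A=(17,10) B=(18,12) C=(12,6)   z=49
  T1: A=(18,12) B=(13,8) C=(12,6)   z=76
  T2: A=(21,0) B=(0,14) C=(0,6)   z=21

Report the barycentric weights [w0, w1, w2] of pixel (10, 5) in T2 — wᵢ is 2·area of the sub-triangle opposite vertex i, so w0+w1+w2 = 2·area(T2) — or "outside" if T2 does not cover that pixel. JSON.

T0:
  2·area = 6
  edge (17, 10)→(18, 12): d=(1,2) right/bottom  bias=-1
  edge (18, 12)→(12, 6): d=(-6,-6) top-left  bias=+0
  edge (12, 6)→(17, 10): d=(5,4) right/bottom  bias=-1
    (3,0)@(7, 1): e=[11,0,-5] → .  [on edge]
    (4,1)@(9, 3): e=[9,0,-3] → .  [on edge]
    (5,2)@(11, 5): e=[7,0,-1] → .  [on edge]
    (6,3)@(13, 7): e=[5,0,1] → X  [on edge]
    (7,3)@(15, 7): e=[1,12,-7] → .
    (6,4)@(13, 9): e=[7,-12,11] → .
    (7,4)@(15, 9): e=[3,0,3] → X  [on edge]
    (8,4)@(17, 9): e=[-1,12,-5] → .
    (7,5)@(15, 11): e=[5,-12,13] → .
    (8,5)@(17, 11): e=[1,0,5] → X  [on edge]
    (9,5)@(19, 11): e=[-3,12,-3] → .
    (8,6)@(17, 13): e=[3,-12,15] → .
    (9,6)@(19, 13): e=[-1,0,7] → .  [on edge]
  covered (3 px):
    . . . . . . . . . . . .
    . . . . . . . . . . . .
    . . . . . . . . . . . .
    . . . . . . X . . . . .
    . . . . . . . X . . . .
    . . . . . . . . X . . .
    . . . . . . . . . . . .
T1:
  2·area = 6
  edge (18, 12)→(13, 8): d=(-5,-4) top-left  bias=+0
  edge (13, 8)→(12, 6): d=(-1,-2) top-left  bias=+0
  edge (12, 6)→(18, 12): d=(6,6) right/bottom  bias=-1
    (3,0)@(7, 1): e=[11,-5,0] → .  [on edge]
    (4,1)@(9, 3): e=[9,-3,0] → .  [on edge]
    (5,2)@(11, 5): e=[7,-1,0] → .  [on edge]
    (6,3)@(13, 7): e=[5,1,0] → .  [on edge]
    (7,4)@(15, 9): e=[3,3,0] → .  [on edge]
    (8,5)@(17, 11): e=[1,5,0] → .  [on edge]
    (9,6)@(19, 13): e=[-1,7,0] → .  [on edge]
  covered (0 px):
    . . . . . . . . . . . .
    . . . . . . . . . . . .
    . . . . . . . . . . . .
    . . . . . . . . . . . .
    . . . . . . . . . . . .
    . . . . . . . . . . . .
    . . . . . . . . . . . .
T2:
  2·area = 168
  edge (21, 0)→(0, 14): d=(-21,14) right/bottom  bias=-1
  edge (0, 14)→(0, 6): d=(0,-8) top-left  bias=+0
  edge (0, 6)→(21, 0): d=(21,-6) top-left  bias=+0
    (9,0)@(19, 1): e=[7,152,9] → X
    (10,0)@(21, 1): e=[-21,168,21] → .
    (5,1)@(11, 3): e=[77,88,3] → X
    (6,1)@(13, 3): e=[49,104,15] → X
    (7,1)@(15, 3): e=[21,120,27] → X
    (8,1)@(17, 3): e=[-7,136,39] → .
    (9,1)@(19, 3): e=[-35,152,51] → .
    (2,2)@(5, 5): e=[119,40,9] → X
    (3,2)@(7, 5): e=[91,56,21] → X
    (4,2)@(9, 5): e=[63,72,33] → X
    (7,2)@(15, 5): e=[-21,120,69] → .
    (0,3)@(1, 7): e=[133,8,27] → X
  covered (21 px):
    . . . . . . . . . X . .
    . . . . . X X X . . . .
    . . X X X X X . . . . .
    X X X X X . . . . . . .
    X X X X . . . . . . . .
    X X . . . . . . . . . .
    X . . . . . . . . . . .

Final: "outside"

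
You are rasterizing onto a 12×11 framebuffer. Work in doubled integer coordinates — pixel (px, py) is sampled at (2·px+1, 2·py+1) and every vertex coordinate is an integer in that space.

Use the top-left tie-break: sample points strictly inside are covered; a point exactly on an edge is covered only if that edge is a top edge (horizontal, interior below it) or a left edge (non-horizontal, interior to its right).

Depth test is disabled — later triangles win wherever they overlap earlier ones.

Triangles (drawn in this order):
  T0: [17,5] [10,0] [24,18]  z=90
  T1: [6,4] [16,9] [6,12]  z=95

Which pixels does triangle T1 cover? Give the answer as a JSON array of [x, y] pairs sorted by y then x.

T0:
  2·area = 56  (B↔C swapped to make it positive)
  edge (17, 5)→(24, 18): d=(7,13) right/bottom  bias=-1
  edge (24, 18)→(10, 0): d=(-14,-18) top-left  bias=+0
  edge (10, 0)→(17, 5): d=(7,5) right/bottom  bias=-1
    (5,0)@(11, 1): e=[50,4,2] → X
    (6,0)@(13, 1): e=[24,40,-8] → .
    (5,1)@(11, 3): e=[64,-24,16] → .
    (6,1)@(13, 3): e=[38,12,6] → X
    (7,1)@(15, 3): e=[12,48,-4] → .
    (6,2)@(13, 5): e=[52,-16,20] → .
    (7,2)@(15, 5): e=[26,20,10] → X
    (8,2)@(17, 5): e=[0,56,0] → .  [on edge]
    (7,3)@(15, 7): e=[40,-8,24] → .
    (8,3)@(17, 7): e=[14,28,14] → X
    (9,3)@(19, 7): e=[-12,64,4] → .
    (8,4)@(17, 9): e=[28,0,28] → X  [on edge]
  covered (8 px):
    . . . . . X . . . . . .
    . . . . . . X . . . . .
    . . . . . . . X . . . .
    . . . . . . . . X . . .
    . . . . . . . . X X . .
    . . . . . . . . . X . .
    . . . . . . . . . . X .
    . . . . . . . . . . . .
    . . . . . . . . . . . .
    . . . . . . . . . . . .
    . . . . . . . . . . . .
T1:
  2·area = 80
  edge (6, 4)→(16, 9): d=(10,5) right/bottom  bias=-1
  edge (16, 9)→(6, 12): d=(-10,3) right/bottom  bias=-1
  edge (6, 12)→(6, 4): d=(0,-8) top-left  bias=+0
    (3,2)@(7, 5): e=[5,67,8] → X
    (4,2)@(9, 5): e=[-5,61,24] → .
    (3,3)@(7, 7): e=[25,47,8] → X
    (4,3)@(9, 7): e=[15,41,24] → X
    (5,3)@(11, 7): e=[5,35,40] → X
    (6,3)@(13, 7): e=[-5,29,56] → .
    (3,4)@(7, 9): e=[45,27,8] → X
    (6,4)@(13, 9): e=[15,9,56] → X
    (7,4)@(15, 9): e=[5,3,72] → X
    (8,4)@(17, 9): e=[-5,-3,88] → .
    (3,5)@(7, 11): e=[65,7,8] → X
    (5,5)@(11, 11): e=[45,-5,40] → .
  covered (11 px):
    . . . . . . . . . . . .
    . . . . . . . . . . . .
    . . . X . . . . . . . .
    . . . X X X . . . . . .
    . . . X X X X X . . . .
    . . . X X . . . . . . .
    . . . . . . . . . . . .
    . . . . . . . . . . . .
    . . . . . . . . . . . .
    . . . . . . . . . . . .
    . . . . . . . . . . . .

Result: [[3,2],[3,3],[4,3],[5,3],[3,4],[4,4],[5,4],[6,4],[7,4],[3,5],[4,5]]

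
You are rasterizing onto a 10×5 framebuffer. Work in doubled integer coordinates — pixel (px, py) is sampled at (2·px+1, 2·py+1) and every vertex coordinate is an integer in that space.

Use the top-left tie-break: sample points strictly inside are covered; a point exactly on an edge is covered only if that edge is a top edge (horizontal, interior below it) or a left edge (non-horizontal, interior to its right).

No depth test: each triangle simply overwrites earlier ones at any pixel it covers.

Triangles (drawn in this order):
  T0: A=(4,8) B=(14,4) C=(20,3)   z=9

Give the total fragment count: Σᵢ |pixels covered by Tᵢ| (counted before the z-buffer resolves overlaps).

T0:
  2·area = 14
  edge (4, 8)→(14, 4): d=(10,-4) top-left  bias=+0
  edge (14, 4)→(20, 3): d=(6,-1) top-left  bias=+0
  edge (20, 3)→(4, 8): d=(-16,5) right/bottom  bias=-1
    (6,2)@(13, 5): e=[6,5,3] → █
    (7,2)@(15, 5): e=[14,7,-7] → ·
    (3,3)@(7, 7): e=[2,11,1] → █
    (4,3)@(9, 7): e=[10,13,-9] → ·
    (6,3)@(13, 7): e=[26,17,-29] → ·
    (3,4)@(7, 9): e=[22,23,-31] → ·
  covered (2 px):
    · · · · · · · · · ·
    · · · · · · · · · ·
    · · · · · · █ · · ·
    · · · █ · · · · · ·
    · · · · · · · · · ·

Final: 2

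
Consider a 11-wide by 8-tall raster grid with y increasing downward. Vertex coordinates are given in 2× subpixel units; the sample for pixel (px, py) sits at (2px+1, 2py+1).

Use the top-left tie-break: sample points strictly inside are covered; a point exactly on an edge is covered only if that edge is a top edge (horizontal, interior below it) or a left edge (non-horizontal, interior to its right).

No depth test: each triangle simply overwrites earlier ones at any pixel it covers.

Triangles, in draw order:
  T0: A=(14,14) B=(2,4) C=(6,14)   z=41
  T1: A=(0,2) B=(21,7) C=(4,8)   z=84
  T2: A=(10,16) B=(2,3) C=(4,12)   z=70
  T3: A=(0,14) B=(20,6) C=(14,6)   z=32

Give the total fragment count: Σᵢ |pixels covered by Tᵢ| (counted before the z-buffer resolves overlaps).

T0:
  2·area = 80  (B↔C swapped to make it positive)
  edge (14, 14)→(6, 14): d=(-8,0) right/bottom  bias=-1
  edge (6, 14)→(2, 4): d=(-4,-10) top-left  bias=+0
  edge (2, 4)→(14, 14): d=(12,10) right/bottom  bias=-1
    (1,2)@(3, 5): e=[72,6,2] → █
    (2,2)@(5, 5): e=[72,26,-18] → ·
    (1,3)@(3, 7): e=[56,-2,26] → ·
    (2,3)@(5, 7): e=[56,18,6] → █
    (3,3)@(7, 7): e=[56,38,-14] → ·
    (2,4)@(5, 9): e=[40,10,30] → █
    (3,4)@(7, 9): e=[40,30,10] → █
    (4,4)@(9, 9): e=[40,50,-10] → ·
    (2,5)@(5, 11): e=[24,2,54] → █
    (4,5)@(9, 11): e=[24,42,14] → █
    (5,5)@(11, 11): e=[24,62,-6] → ·
    (2,6)@(5, 13): e=[8,-6,78] → ·
  covered (10 px):
    · · · · · · · · · · ·
    · · · · · · · · · · ·
    · █ · · · · · · · · ·
    · · █ · · · · · · · ·
    · · █ █ · · · · · · ·
    · · █ █ █ · · · · · ·
    · · · █ █ █ · · · · ·
    · · · · · · · · · · ·
T1:
  2·area = 106
  edge (0, 2)→(21, 7): d=(21,5) right/bottom  bias=-1
  edge (21, 7)→(4, 8): d=(-17,1) right/bottom  bias=-1
  edge (4, 8)→(0, 2): d=(-4,-6) top-left  bias=+0
    (0,1)@(1, 3): e=[16,88,2] → █
    (1,1)@(3, 3): e=[6,86,14] → █
    (2,1)@(5, 3): e=[-4,84,26] → ·
    (0,2)@(1, 5): e=[58,54,-6] → ·
    (1,2)@(3, 5): e=[48,52,6] → █
    (2,2)@(5, 5): e=[38,50,18] → █
    (3,2)@(7, 5): e=[28,48,30] → █
    (4,2)@(9, 5): e=[18,46,42] → █
    (5,2)@(11, 5): e=[8,44,54] → █
    (6,2)@(13, 5): e=[-2,42,66] → ·
    (1,3)@(3, 7): e=[90,18,-2] → ·
    (2,3)@(5, 7): e=[80,16,10] → █
    (10,3)@(21, 7): e=[0,0,106] → ·  [on edge]
  covered (15 px):
    · · · · · · · · · · ·
    █ █ · · · · · · · · ·
    · █ █ █ █ █ · · · · ·
    · · █ █ █ █ █ █ █ █ ·
    · · · · · · · · · · ·
    · · · · · · · · · · ·
    · · · · · · · · · · ·
    · · · · · · · · · · ·
T2:
  2·area = 46  (B↔C swapped to make it positive)
  edge (10, 16)→(4, 12): d=(-6,-4) top-left  bias=+0
  edge (4, 12)→(2, 3): d=(-2,-9) top-left  bias=+0
  edge (2, 3)→(10, 16): d=(8,13) right/bottom  bias=-1
    (1,2)@(3, 5): e=[38,5,3] → █
    (2,2)@(5, 5): e=[46,23,-23] → ·
    (1,3)@(3, 7): e=[26,1,19] → █
    (2,3)@(5, 7): e=[34,19,-7] → ·
    (1,4)@(3, 9): e=[14,-3,35] → ·
    (2,4)@(5, 9): e=[22,15,9] → █
    (3,4)@(7, 9): e=[30,33,-17] → ·
    (2,5)@(5, 11): e=[10,11,25] → █
    (3,5)@(7, 11): e=[18,29,-1] → ·
    (2,6)@(5, 13): e=[-2,7,41] → ·
    (3,6)@(7, 13): e=[6,25,15] → █
    (4,6)@(9, 13): e=[14,43,-11] → ·
  covered (6 px):
    · · · · · · · · · · ·
    · · · · · · · · · · ·
    · █ · · · · · · · · ·
    · █ · · · · · · · · ·
    · · █ · · · · · · · ·
    · · █ · · · · · · · ·
    · · · █ · · · · · · ·
    · · · · █ · · · · · ·
T3:
  2·area = 48  (B↔C swapped to make it positive)
  edge (0, 14)→(14, 6): d=(14,-8) top-left  bias=+0
  edge (14, 6)→(20, 6): d=(6,0) top-left  bias=+0
  edge (20, 6)→(0, 14): d=(-20,8) right/bottom  bias=-1
    (6,3)@(13, 7): e=[6,6,36] → █
    (7,3)@(15, 7): e=[22,6,20] → █
    (8,3)@(17, 7): e=[38,6,4] → █
    (9,3)@(19, 7): e=[54,6,-12] → ·
    (4,4)@(9, 9): e=[2,18,28] → █
    (5,4)@(11, 9): e=[18,18,12] → █
    (6,4)@(13, 9): e=[34,18,-4] → ·
    (7,4)@(15, 9): e=[50,18,-20] → ·
    (8,4)@(17, 9): e=[66,18,-36] → ·
    (3,5)@(7, 11): e=[14,30,4] → █
    (4,5)@(9, 11): e=[30,30,-12] → ·
    (5,5)@(11, 11): e=[46,30,-28] → ·
  covered (6 px):
    · · · · · · · · · · ·
    · · · · · · · · · · ·
    · · · · · · · · · · ·
    · · · · · · █ █ █ · ·
    · · · · █ █ · · · · ·
    · · · █ · · · · · · ·
    · · · · · · · · · · ·
    · · · · · · · · · · ·

Answer: 37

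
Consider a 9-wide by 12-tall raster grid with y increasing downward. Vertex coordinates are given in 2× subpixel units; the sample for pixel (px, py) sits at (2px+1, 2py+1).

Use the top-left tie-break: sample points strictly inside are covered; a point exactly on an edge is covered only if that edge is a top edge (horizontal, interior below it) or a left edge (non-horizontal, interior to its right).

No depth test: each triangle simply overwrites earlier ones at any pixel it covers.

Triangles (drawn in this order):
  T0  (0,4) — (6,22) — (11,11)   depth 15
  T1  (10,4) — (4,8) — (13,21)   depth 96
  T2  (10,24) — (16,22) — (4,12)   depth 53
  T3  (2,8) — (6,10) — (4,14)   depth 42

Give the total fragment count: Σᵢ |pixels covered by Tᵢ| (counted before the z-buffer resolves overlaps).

T0:
  2·area = 156  (B↔C swapped to make it positive)
  edge (0, 4)→(11, 11): d=(11,7) right/bottom  bias=-1
  edge (11, 11)→(6, 22): d=(-5,11) right/bottom  bias=-1
  edge (6, 22)→(0, 4): d=(-6,-18) top-left  bias=+0
    (0,2)@(1, 5): e=[4,140,12] → X
    (1,2)@(3, 5): e=[-10,118,48] → .
    (0,3)@(1, 7): e=[26,130,0] → X  [on edge]
    (1,3)@(3, 7): e=[12,108,36] → X
    (2,3)@(5, 7): e=[-2,86,72] → .
    (0,4)@(1, 9): e=[48,120,-12] → .
    (1,4)@(3, 9): e=[34,98,24] → X
    (2,4)@(5, 9): e=[20,76,60] → X
    (3,4)@(7, 9): e=[6,54,96] → X
    (4,4)@(9, 9): e=[-8,32,132] → .
    (1,5)@(3, 11): e=[56,88,12] → X
    (4,5)@(9, 11): e=[14,22,120] → X
    (5,5)@(11, 11): e=[0,0,156] → .  [on edge]
    (1,6)@(3, 13): e=[78,78,0] → X  [on edge]
    (2,9)@(5, 19): e=[130,26,0] → X  [on edge]
  covered (21 px):
    . . . . . . . . .
    . . . . . . . . .
    X . . . . . . . .
    X X . . . . . . .
    . X X X . . . . .
    . X X X X . . . .
    . X X X X . . . .
    . . X X X . . . .
    . . X X . . . . .
    . . X X . . . . .
    . . . . . . . . .
    . . . . . . . . .
T1:
  2·area = 114  (B↔C swapped to make it positive)
  edge (10, 4)→(13, 21): d=(3,17) right/bottom  bias=-1
  edge (13, 21)→(4, 8): d=(-9,-13) top-left  bias=+0
  edge (4, 8)→(10, 4): d=(6,-4) top-left  bias=+0
    (4,2)@(9, 5): e=[20,92,2] → X
    (5,2)@(11, 5): e=[-14,118,10] → .
    (3,3)@(7, 7): e=[60,48,6] → X
    (5,3)@(11, 7): e=[-8,100,22] → .
    (2,4)@(5, 9): e=[100,4,10] → X
    (5,4)@(11, 9): e=[-2,82,34] → .
    (2,5)@(5, 11): e=[106,-14,22] → .
    (3,5)@(7, 11): e=[72,12,30] → X
    (5,5)@(11, 11): e=[4,64,46] → X
    (6,5)@(13, 11): e=[-30,90,54] → .
    (3,6)@(7, 13): e=[78,-6,42] → .
    (4,6)@(9, 13): e=[44,20,50] → X
    (6,10)@(13, 21): e=[0,0,114] → .  [on edge]
  covered (14 px):
    . . . . . . . . .
    . . . . . . . . .
    . . . . X . . . .
    . . . X X . . . .
    . . X X X . . . .
    . . . X X X . . .
    . . . . X X . . .
    . . . . X X . . .
    . . . . . X . . .
    . . . . . . . . .
    . . . . . . . . .
    . . . . . . . . .
T2:
  2·area = 84  (B↔C swapped to make it positive)
  edge (10, 24)→(4, 12): d=(-6,-12) top-left  bias=+0
  edge (4, 12)→(16, 22): d=(12,10) right/bottom  bias=-1
  edge (16, 22)→(10, 24): d=(-6,2) right/bottom  bias=-1
    (2,6)@(5, 13): e=[6,2,76] → X
    (3,6)@(7, 13): e=[30,-18,72] → .
    (2,7)@(5, 15): e=[-6,26,64] → .
    (3,7)@(7, 15): e=[18,6,60] → X
    (4,7)@(9, 15): e=[42,-14,56] → .
    (3,8)@(7, 17): e=[6,30,48] → X
    (4,8)@(9, 17): e=[30,10,44] → X
    (5,8)@(11, 17): e=[54,-10,40] → .
    (3,9)@(7, 19): e=[-6,54,36] → .
    (4,9)@(9, 19): e=[18,34,32] → X
    (5,9)@(11, 19): e=[42,14,28] → X
    (6,9)@(13, 19): e=[66,-6,24] → .
    (6,11)@(13, 23): e=[42,42,0] → .  [on edge]
  covered (10 px):
    . . . . . . . . .
    . . . . . . . . .
    . . . . . . . . .
    . . . . . . . . .
    . . . . . . . . .
    . . . . . . . . .
    . . X . . . . . .
    . . . X . . . . .
    . . . X X . . . .
    . . . . X X . . .
    . . . . X X X . .
    . . . . . X . . .
T3:
  2·area = 20
  edge (2, 8)→(6, 10): d=(4,2) right/bottom  bias=-1
  edge (6, 10)→(4, 14): d=(-2,4) right/bottom  bias=-1
  edge (4, 14)→(2, 8): d=(-2,-6) top-left  bias=+0
    (0,2)@(1, 5): e=[-10,30,0] → .  [on edge]
    (1,4)@(3, 9): e=[2,14,4] → X
    (2,4)@(5, 9): e=[-2,6,16] → .
    (1,5)@(3, 11): e=[10,10,0] → X  [on edge]
    (2,5)@(5, 11): e=[6,2,12] → X
    (3,5)@(7, 11): e=[2,-6,24] → .
    (1,6)@(3, 13): e=[18,6,-4] → .
    (2,6)@(5, 13): e=[14,-2,8] → .
    (2,8)@(5, 17): e=[30,-10,0] → .  [on edge]
    (3,11)@(7, 23): e=[50,-30,0] → .  [on edge]
  covered (3 px):
    . . . . . . . . .
    . . . . . . . . .
    . . . . . . . . .
    . . . . . . . . .
    . X . . . . . . .
    . X X . . . . . .
    . . . . . . . . .
    . . . . . . . . .
    . . . . . . . . .
    . . . . . . . . .
    . . . . . . . . .
    . . . . . . . . .

Answer: 48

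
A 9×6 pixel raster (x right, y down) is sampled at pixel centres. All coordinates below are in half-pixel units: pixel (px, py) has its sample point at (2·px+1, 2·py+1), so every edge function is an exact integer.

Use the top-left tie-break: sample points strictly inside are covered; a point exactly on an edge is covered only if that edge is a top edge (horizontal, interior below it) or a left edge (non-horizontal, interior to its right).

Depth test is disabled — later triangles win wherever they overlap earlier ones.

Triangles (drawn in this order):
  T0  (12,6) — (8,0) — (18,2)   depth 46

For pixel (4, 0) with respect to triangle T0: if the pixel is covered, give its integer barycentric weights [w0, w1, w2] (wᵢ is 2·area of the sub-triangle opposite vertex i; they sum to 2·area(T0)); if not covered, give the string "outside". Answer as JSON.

T0:
  2·area = 52
  edge (12, 6)→(8, 0): d=(-4,-6) top-left  bias=+0
  edge (8, 0)→(18, 2): d=(10,2) right/bottom  bias=-1
  edge (18, 2)→(12, 6): d=(-6,4) right/bottom  bias=-1
    (4,0)@(9, 1): e=[2,8,42] → #
    (5,0)@(11, 1): e=[14,4,34] → #
    (6,0)@(13, 1): e=[26,0,26] → ·  [on edge]
    (4,1)@(9, 3): e=[-6,28,30] → ·
    (5,1)@(11, 3): e=[6,24,22] → #
    (6,1)@(13, 3): e=[18,20,14] → #
    (7,1)@(15, 3): e=[30,16,6] → #
    (8,1)@(17, 3): e=[42,12,-2] → ·
    (5,2)@(11, 5): e=[-2,44,10] → ·
    (6,2)@(13, 5): e=[10,40,2] → #
    (7,2)@(15, 5): e=[22,36,-6] → ·
    (6,3)@(13, 7): e=[2,60,-10] → ·
  covered (6 px):
    · · · · # # · · ·
    · · · · · # # # ·
    · · · · · · # · ·
    · · · · · · · · ·
    · · · · · · · · ·
    · · · · · · · · ·

Final: [8,42,2]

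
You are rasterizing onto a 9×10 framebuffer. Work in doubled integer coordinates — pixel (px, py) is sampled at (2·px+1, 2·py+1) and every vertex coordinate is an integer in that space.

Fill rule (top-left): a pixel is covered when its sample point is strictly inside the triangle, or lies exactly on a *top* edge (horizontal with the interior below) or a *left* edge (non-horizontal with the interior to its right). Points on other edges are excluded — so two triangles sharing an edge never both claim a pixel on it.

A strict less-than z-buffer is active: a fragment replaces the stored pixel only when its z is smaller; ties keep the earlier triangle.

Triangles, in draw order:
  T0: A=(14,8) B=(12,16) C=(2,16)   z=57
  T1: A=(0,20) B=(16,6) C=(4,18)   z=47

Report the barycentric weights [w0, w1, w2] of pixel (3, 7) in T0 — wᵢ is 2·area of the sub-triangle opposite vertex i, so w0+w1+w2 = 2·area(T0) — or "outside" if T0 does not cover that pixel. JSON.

T0:
  2·area = 80
  edge (14, 8)→(12, 16): d=(-2,8) right/bottom  bias=-1
  edge (12, 16)→(2, 16): d=(-10,0) right/bottom  bias=-1
  edge (2, 16)→(14, 8): d=(12,-8) top-left  bias=+0
    (6,4)@(13, 9): e=[6,70,4] → █
    (7,4)@(15, 9): e=[-10,70,20] → ·
    (5,5)@(11, 11): e=[18,50,12] → █
    (7,5)@(15, 11): e=[-14,50,44] → ·
    (3,6)@(7, 13): e=[46,30,4] → █
    (4,6)@(9, 13): e=[30,30,20] → █
    (6,6)@(13, 13): e=[-2,30,52] → ·
    (2,7)@(5, 15): e=[58,10,12] → █
    (6,7)@(13, 15): e=[-6,10,76] → ·
    (2,8)@(5, 17): e=[54,-10,36] → ·
    (3,8)@(7, 17): e=[38,-10,52] → ·
    (4,8)@(9, 17): e=[22,-10,68] → ·
  covered (10 px):
    · · · · · · · · ·
    · · · · · · · · ·
    · · · · · · · · ·
    · · · · · · · · ·
    · · · · · · █ · ·
    · · · · · █ █ · ·
    · · · █ █ █ · · ·
    · · █ █ █ █ · · ·
    · · · · · · · · ·
    · · · · · · · · ·
T1:
  2·area = 24
  edge (0, 20)→(16, 6): d=(16,-14) top-left  bias=+0
  edge (16, 6)→(4, 18): d=(-12,12) right/bottom  bias=-1
  edge (4, 18)→(0, 20): d=(-4,2) right/bottom  bias=-1
    (8,2)@(17, 5): e=[-2,0,26] → ·  [on edge]
    (7,3)@(15, 7): e=[2,0,22] → ·  [on edge]
    (6,4)@(13, 9): e=[6,0,18] → ·  [on edge]
    (5,5)@(11, 11): e=[10,0,14] → ·  [on edge]
    (4,6)@(9, 13): e=[14,0,10] → ·  [on edge]
    (3,7)@(7, 15): e=[18,0,6] → ·  [on edge]
    (2,8)@(5, 17): e=[22,0,2] → ·  [on edge]
    (1,9)@(3, 19): e=[26,0,-2] → ·  [on edge]
  covered (0 px):
    · · · · · · · · ·
    · · · · · · · · ·
    · · · · · · · · ·
    · · · · · · · · ·
    · · · · · · · · ·
    · · · · · · · · ·
    · · · · · · · · ·
    · · · · · · · · ·
    · · · · · · · · ·
    · · · · · · · · ·

Answer: [10,28,42]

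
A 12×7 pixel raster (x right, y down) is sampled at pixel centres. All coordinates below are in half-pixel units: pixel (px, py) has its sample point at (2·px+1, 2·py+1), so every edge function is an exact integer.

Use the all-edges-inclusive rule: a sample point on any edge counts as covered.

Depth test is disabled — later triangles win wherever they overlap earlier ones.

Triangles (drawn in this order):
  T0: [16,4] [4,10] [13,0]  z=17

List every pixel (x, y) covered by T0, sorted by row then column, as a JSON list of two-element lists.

T0:
  2·area = 66
  edge (16, 4)→(4, 10): d=(-12,6) inclusive
  edge (4, 10)→(13, 0): d=(9,-10) inclusive
  edge (13, 0)→(16, 4): d=(3,4) inclusive
    (6,0)@(13, 1): e=[54,9,3] → X
    (7,0)@(15, 1): e=[42,29,-5] → .
    (5,1)@(11, 3): e=[42,7,17] → X
    (7,1)@(15, 3): e=[18,47,1] → X
    (8,1)@(17, 3): e=[6,67,-7] → .
    (4,2)@(9, 5): e=[30,5,31] → X
    (7,2)@(15, 5): e=[-6,65,7] → .
    (3,3)@(7, 7): e=[18,3,45] → X
    (5,3)@(11, 7): e=[-6,43,29] → .
    (6,3)@(13, 7): e=[-18,63,21] → .
    (2,4)@(5, 9): e=[6,1,59] → X
    (3,4)@(7, 9): e=[-6,21,51] → .
  covered (10 px):
    . . . . . . X . . . . .
    . . . . . X X X . . . .
    . . . . X X X . . . . .
    . . . X X . . . . . . .
    . . X . . . . . . . . .
    . . . . . . . . . . . .
    . . . . . . . . . . . .

Final: [[6,0],[5,1],[6,1],[7,1],[4,2],[5,2],[6,2],[3,3],[4,3],[2,4]]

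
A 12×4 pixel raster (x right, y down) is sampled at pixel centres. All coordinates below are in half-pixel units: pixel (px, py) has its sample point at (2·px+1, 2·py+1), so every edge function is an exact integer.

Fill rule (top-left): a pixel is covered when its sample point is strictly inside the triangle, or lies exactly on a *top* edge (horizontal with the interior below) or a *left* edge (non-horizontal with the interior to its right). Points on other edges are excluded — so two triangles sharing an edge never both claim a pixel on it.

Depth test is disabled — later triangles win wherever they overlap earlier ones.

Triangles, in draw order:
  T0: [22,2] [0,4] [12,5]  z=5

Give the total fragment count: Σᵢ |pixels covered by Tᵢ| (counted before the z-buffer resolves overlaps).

T0:
  2·area = 46  (B↔C swapped to make it positive)
  edge (22, 2)→(12, 5): d=(-10,3) right/bottom  bias=-1
  edge (12, 5)→(0, 4): d=(-12,-1) top-left  bias=+0
  edge (0, 4)→(22, 2): d=(22,-2) top-left  bias=+0
    (5,1)@(11, 3): e=[23,23,0] → X  [on edge]
    (6,1)@(13, 3): e=[17,25,4] → X
    (7,1)@(15, 3): e=[11,27,8] → X
    (8,1)@(17, 3): e=[5,29,12] → X
    (9,1)@(19, 3): e=[-1,31,16] → .
    (5,2)@(11, 5): e=[3,-1,44] → .
    (6,2)@(13, 5): e=[-3,1,48] → .
    (7,2)@(15, 5): e=[-9,3,52] → .
    (8,2)@(17, 5): e=[-15,5,56] → .
  covered (4 px):
    . . . . . . . . . . . .
    . . . . . X X X X . . .
    . . . . . . . . . . . .
    . . . . . . . . . . . .

Final: 4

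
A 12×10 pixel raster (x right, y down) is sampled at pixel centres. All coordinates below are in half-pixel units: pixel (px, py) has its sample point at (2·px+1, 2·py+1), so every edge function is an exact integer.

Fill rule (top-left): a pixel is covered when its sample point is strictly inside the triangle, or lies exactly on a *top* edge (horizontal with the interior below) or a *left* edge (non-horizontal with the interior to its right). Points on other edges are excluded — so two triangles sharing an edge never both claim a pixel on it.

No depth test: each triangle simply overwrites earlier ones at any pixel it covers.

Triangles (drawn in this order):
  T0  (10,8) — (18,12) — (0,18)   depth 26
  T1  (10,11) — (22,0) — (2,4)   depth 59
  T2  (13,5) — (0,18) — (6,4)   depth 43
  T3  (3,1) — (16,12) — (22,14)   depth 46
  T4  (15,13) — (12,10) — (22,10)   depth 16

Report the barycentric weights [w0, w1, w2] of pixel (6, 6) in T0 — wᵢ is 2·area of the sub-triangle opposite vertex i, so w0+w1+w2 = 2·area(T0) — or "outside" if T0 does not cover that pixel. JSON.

T0:
  2·area = 120
  edge (10, 8)→(18, 12): d=(8,4) right/bottom  bias=-1
  edge (18, 12)→(0, 18): d=(-18,6) right/bottom  bias=-1
  edge (0, 18)→(10, 8): d=(10,-10) top-left  bias=+0
    (8,0)@(17, 1): e=[-84,204,0] → ·  [on edge]
    (7,1)@(15, 3): e=[-60,180,0] → ·  [on edge]
    (6,2)@(13, 5): e=[-36,156,0] → ·  [on edge]
    (5,3)@(11, 7): e=[-12,132,0] → ·  [on edge]
    (4,4)@(9, 9): e=[12,108,0] → █  [on edge]
    (5,4)@(11, 9): e=[4,96,20] → █
    (6,4)@(13, 9): e=[-4,84,40] → ·
    (3,5)@(7, 11): e=[36,84,0] → █  [on edge]
    (6,5)@(13, 11): e=[12,48,60] → █
    (7,5)@(15, 11): e=[4,36,80] → █
    (8,5)@(17, 11): e=[-4,24,100] → ·
    (10,5)@(21, 11): e=[-20,0,140] → ·  [on edge]
    (2,6)@(5, 13): e=[60,60,0] → █  [on edge]
    (7,6)@(15, 13): e=[20,0,100] → ·  [on edge]
    (1,7)@(3, 15): e=[84,36,0] → █  [on edge]
    (4,7)@(9, 15): e=[60,0,60] → ·  [on edge]
    (0,8)@(1, 17): e=[108,12,0] → █  [on edge]
    (1,8)@(3, 17): e=[100,0,20] → ·  [on edge]
  covered (16 px):
    · · · · · · · · · · · ·
    · · · · · · · · · · · ·
    · · · · · · · · · · · ·
    · · · · · · · · · · · ·
    · · · · █ █ · · · · · ·
    · · · █ █ █ █ █ · · · ·
    · · █ █ █ █ █ · · · · ·
    · █ █ █ · · · · · · · ·
    █ · · · · · · · · · · ·
    · · · · · · · · · · · ·
T1:
  2·area = 172  (B↔C swapped to make it positive)
  edge (10, 11)→(2, 4): d=(-8,-7) top-left  bias=+0
  edge (2, 4)→(22, 0): d=(20,-4) top-left  bias=+0
  edge (22, 0)→(10, 11): d=(-12,11) right/bottom  bias=-1
    (8,0)@(17, 1): e=[129,0,43] → █  [on edge]
    (9,0)@(19, 1): e=[143,8,21] → █
    (10,0)@(21, 1): e=[157,16,-1] → ·
    (3,1)@(7, 3): e=[43,0,129] → █  [on edge]
    (4,1)@(9, 3): e=[57,8,107] → █
    (5,1)@(11, 3): e=[71,16,85] → █
    (6,1)@(13, 3): e=[85,24,63] → █
    (7,1)@(15, 3): e=[99,32,41] → █
    (9,1)@(19, 3): e=[127,48,-3] → ·
    (2,2)@(5, 5): e=[13,32,127] → █
    (8,2)@(17, 5): e=[97,80,-5] → ·
    (2,3)@(5, 7): e=[-3,72,103] → ·
  covered (20 px):
    · · · · · · · · █ █ · ·
    · · · █ █ █ █ █ █ · · ·
    · · █ █ █ █ █ █ · · · ·
    · · · █ █ █ █ · · · · ·
    · · · · █ █ · · · · · ·
    · · · · · · · · · · · ·
    · · · · · · · · · · · ·
    · · · · · · · · · · · ·
    · · · · · · · · · · · ·
    · · · · · · · · · · · ·
T2:
  2·area = 104
  edge (13, 5)→(0, 18): d=(-13,13) right/bottom  bias=-1
  edge (0, 18)→(6, 4): d=(6,-14) top-left  bias=+0
  edge (6, 4)→(13, 5): d=(7,1) right/bottom  bias=-1
    (8,0)@(17, 1): e=[0,136,-32] → ·  [on edge]
    (7,1)@(15, 3): e=[0,120,-16] → ·  [on edge]
    (3,2)@(7, 5): e=[78,20,6] → █
    (4,2)@(9, 5): e=[52,48,4] → █
    (5,2)@(11, 5): e=[26,76,2] → █
    (6,2)@(13, 5): e=[0,104,0] → ·  [on edge]
    (2,3)@(5, 7): e=[78,4,22] → █
    (5,3)@(11, 7): e=[0,88,16] → ·  [on edge]
    (2,4)@(5, 9): e=[52,16,36] → █
    (4,4)@(9, 9): e=[0,72,32] → ·  [on edge]
    (1,5)@(3, 11): e=[52,0,52] → █  [on edge]
    (3,5)@(7, 11): e=[0,56,48] → ·  [on edge]
    (2,6)@(5, 13): e=[0,40,64] → ·  [on edge]
    (1,7)@(3, 15): e=[0,24,80] → ·  [on edge]
    (0,8)@(1, 17): e=[0,8,96] → ·  [on edge]
  covered (11 px):
    · · · · · · · · · · · ·
    · · · · · · · · · · · ·
    · · · █ █ █ · · · · · ·
    · · █ █ █ · · · · · · ·
    · · █ █ · · · · · · · ·
    · █ █ · · · · · · · · ·
    · █ · · · · · · · · · ·
    · · · · · · · · · · · ·
    · · · · · · · · · · · ·
    · · · · · · · · · · · ·
T3:
  2·area = 40  (B↔C swapped to make it positive)
  edge (3, 1)→(22, 14): d=(19,13) right/bottom  bias=-1
  edge (22, 14)→(16, 12): d=(-6,-2) top-left  bias=+0
  edge (16, 12)→(3, 1): d=(-13,-11) top-left  bias=+0
    (1,0)@(3, 1): e=[0,40,0] → ·  [on edge]
    (0,3)@(1, 7): e=[140,0,-100] → ·  [on edge]
    (5,3)@(11, 7): e=[10,20,10] → █
    (6,3)@(13, 7): e=[-16,24,32] → ·
    (3,4)@(7, 9): e=[100,0,-60] → ·  [on edge]
    (5,4)@(11, 9): e=[48,8,-16] → ·
    (6,4)@(13, 9): e=[22,12,6] → █
    (7,4)@(15, 9): e=[-4,16,28] → ·
    (6,5)@(13, 11): e=[60,0,-20] → ·  [on edge]
    (7,5)@(15, 11): e=[34,4,2] → █
    (8,5)@(17, 11): e=[8,8,24] → █
    (9,5)@(19, 11): e=[-18,12,46] → ·
    (9,6)@(19, 13): e=[20,0,20] → █  [on edge]
  covered (5 px):
    · · · · · · · · · · · ·
    · · · · · · · · · · · ·
    · · · · · · · · · · · ·
    · · · · · █ · · · · · ·
    · · · · · · █ · · · · ·
    · · · · · · · █ █ · · ·
    · · · · · · · · · █ · ·
    · · · · · · · · · · · ·
    · · · · · · · · · · · ·
    · · · · · · · · · · · ·
T4:
  2·area = 30
  edge (15, 13)→(12, 10): d=(-3,-3) top-left  bias=+0
  edge (12, 10)→(22, 10): d=(10,0) top-left  bias=+0
  edge (22, 10)→(15, 13): d=(-7,3) right/bottom  bias=-1
    (1,0)@(3, 1): e=[0,-90,120] → ·  [on edge]
    (2,1)@(5, 3): e=[0,-70,100] → ·  [on edge]
    (3,2)@(7, 5): e=[0,-50,80] → ·  [on edge]
    (4,3)@(9, 7): e=[0,-30,60] → ·  [on edge]
    (5,4)@(11, 9): e=[0,-10,40] → ·  [on edge]
    (6,5)@(13, 11): e=[0,10,20] → █  [on edge]
    (7,5)@(15, 11): e=[6,10,14] → █
    (8,5)@(17, 11): e=[12,10,8] → █
    (9,5)@(19, 11): e=[18,10,2] → █
    (10,5)@(21, 11): e=[24,10,-4] → ·
    (6,6)@(13, 13): e=[-6,30,6] → ·
    (7,6)@(15, 13): e=[0,30,0] → ·  [on edge]
    (8,7)@(17, 15): e=[0,50,-20] → ·  [on edge]
    (9,8)@(19, 17): e=[0,70,-40] → ·  [on edge]
    (0,9)@(1, 19): e=[-60,90,0] → ·  [on edge]
    (10,9)@(21, 19): e=[0,90,-60] → ·  [on edge]
  covered (4 px):
    · · · · · · · · · · · ·
    · · · · · · · · · · · ·
    · · · · · · · · · · · ·
    · · · · · · · · · · · ·
    · · · · · · · · · · · ·
    · · · · · · █ █ █ █ · ·
    · · · · · · · · · · · ·
    · · · · · · · · · · · ·
    · · · · · · · · · · · ·
    · · · · · · · · · · · ·

Answer: [12,80,28]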